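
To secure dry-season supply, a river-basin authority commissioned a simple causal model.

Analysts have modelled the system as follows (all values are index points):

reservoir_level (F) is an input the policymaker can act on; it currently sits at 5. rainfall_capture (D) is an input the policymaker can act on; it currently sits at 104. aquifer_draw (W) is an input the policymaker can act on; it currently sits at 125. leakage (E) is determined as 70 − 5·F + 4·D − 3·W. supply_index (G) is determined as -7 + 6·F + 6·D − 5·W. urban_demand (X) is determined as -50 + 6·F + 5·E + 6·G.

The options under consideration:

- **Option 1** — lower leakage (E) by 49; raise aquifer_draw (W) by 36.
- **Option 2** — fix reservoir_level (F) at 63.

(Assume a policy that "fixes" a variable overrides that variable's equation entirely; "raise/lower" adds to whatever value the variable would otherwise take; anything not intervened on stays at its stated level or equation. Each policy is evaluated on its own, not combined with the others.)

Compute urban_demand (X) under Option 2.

1528

Option 2 (F := 63):
  F = 63
  D = 104
  W = 125
  E = 70 − 5·63 + 4·104 − 3·125 = -204
  G = -7 + 6·63 + 6·104 − 5·125 = 370
  X = -50 + 6·63 + 5·(-204) + 6·370 = 1528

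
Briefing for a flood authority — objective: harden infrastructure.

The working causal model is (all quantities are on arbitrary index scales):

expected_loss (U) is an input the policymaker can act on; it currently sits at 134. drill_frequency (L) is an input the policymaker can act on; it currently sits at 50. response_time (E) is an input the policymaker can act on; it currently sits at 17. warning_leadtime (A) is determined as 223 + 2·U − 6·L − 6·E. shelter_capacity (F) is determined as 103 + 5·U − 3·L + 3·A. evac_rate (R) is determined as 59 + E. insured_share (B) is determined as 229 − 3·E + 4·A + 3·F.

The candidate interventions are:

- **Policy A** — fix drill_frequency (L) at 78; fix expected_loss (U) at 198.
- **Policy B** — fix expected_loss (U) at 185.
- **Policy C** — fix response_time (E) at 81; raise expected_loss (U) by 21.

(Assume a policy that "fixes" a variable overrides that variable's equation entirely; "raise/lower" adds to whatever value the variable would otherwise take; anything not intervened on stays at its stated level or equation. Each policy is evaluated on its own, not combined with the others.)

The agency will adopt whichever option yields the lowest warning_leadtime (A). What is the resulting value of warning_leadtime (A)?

-253

Policy A (L := 78, U := 198):
  U = 198
  L = 78
  E = 17
  A = 223 + 2·198 − 6·78 − 6·17 = 49
Policy B (U := 185):
  U = 185
  L = 50
  E = 17
  A = 223 + 2·185 − 6·50 − 6·17 = 191
Policy C (E := 81, U + 21):
  U = 134 + 21 = 155
  L = 50
  E = 81
  A = 223 + 2·155 − 6·50 − 6·81 = -253
Comparing — Policy A: A=49, Policy B: A=191, Policy C: A=-253. Lowest is -253 (Policy C).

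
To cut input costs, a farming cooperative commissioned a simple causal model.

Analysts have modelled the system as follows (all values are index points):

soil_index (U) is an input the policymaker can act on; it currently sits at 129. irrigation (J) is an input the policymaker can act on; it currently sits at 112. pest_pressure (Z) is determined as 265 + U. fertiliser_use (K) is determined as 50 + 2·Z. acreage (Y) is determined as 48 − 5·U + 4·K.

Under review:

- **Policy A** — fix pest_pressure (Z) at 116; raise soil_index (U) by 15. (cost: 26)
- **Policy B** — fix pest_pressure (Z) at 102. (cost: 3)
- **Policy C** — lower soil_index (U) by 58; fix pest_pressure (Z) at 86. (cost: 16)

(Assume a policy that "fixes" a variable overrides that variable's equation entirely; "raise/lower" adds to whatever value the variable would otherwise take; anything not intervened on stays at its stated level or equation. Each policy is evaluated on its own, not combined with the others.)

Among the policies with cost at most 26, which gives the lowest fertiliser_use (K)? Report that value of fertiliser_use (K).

Policy A (Z := 116, U + 15):
  U = 129 + 15 = 144
  Z = 116
  K = 50 + 2·116 = 282
Policy B (Z := 102):
  U = 129
  Z = 102
  K = 50 + 2·102 = 254
Policy C (U − 58, Z := 86):
  U = 129 − 58 = 71
  Z = 86
  K = 50 + 2·86 = 222
Comparing — Policy A: K=282, Policy B: K=254, Policy C: K=222. Lowest is 222 (Policy C).

222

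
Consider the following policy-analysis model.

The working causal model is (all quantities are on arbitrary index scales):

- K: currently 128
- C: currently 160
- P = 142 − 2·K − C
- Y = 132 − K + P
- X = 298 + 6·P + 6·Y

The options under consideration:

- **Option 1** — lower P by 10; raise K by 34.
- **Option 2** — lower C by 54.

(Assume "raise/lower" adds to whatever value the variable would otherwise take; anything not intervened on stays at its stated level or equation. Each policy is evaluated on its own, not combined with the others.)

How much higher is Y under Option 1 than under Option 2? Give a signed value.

-166

Option 1 (P − 10, K + 34):
  K = 128 + 34 = 162
  C = 160
  P = 142 − 2·162 − 160 (−10 from intervention) = -352
  Y = 132 − 162 + (-352) = -382
Option 2 (C − 54):
  K = 128
  C = 160 − 54 = 106
  P = 142 − 2·128 − 106 = -220
  Y = 132 − 128 + (-220) = -216
Y: -382 − (-216) = -166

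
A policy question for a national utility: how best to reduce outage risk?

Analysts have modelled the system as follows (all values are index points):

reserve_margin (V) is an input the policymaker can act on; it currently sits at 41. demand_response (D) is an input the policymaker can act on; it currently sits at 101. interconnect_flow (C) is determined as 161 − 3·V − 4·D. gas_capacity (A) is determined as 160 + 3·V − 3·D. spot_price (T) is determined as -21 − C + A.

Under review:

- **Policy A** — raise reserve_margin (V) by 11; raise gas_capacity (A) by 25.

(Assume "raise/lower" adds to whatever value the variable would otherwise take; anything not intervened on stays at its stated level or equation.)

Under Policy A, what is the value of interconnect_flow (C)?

Policy A (V + 11, A + 25):
  V = 41 + 11 = 52
  D = 101
  C = 161 − 3·52 − 4·101 = -399

-399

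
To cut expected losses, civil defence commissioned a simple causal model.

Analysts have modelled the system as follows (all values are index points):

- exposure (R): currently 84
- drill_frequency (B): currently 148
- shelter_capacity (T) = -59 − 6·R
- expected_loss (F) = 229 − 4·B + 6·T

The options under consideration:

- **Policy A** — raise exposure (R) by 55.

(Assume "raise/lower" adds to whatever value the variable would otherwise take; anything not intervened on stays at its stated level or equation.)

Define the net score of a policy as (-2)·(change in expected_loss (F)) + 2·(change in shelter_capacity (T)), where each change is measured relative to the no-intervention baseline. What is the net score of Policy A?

3300

Baseline:
  R = 84
  B = 148
  T = -59 − 6·84 = -563
  F = 229 − 4·148 + 6·(-563) = -3741
Policy A (R + 55):
  R = 84 + 55 = 139
  B = 148
  T = -59 − 6·139 = -893
  F = 229 − 4·148 + 6·(-893) = -5721
ΔF = -5721 − (-3741) = -1980; ΔT = -893 − (-563) = -330
Score = (-2)·(-1980) + 2·(-330) = 3300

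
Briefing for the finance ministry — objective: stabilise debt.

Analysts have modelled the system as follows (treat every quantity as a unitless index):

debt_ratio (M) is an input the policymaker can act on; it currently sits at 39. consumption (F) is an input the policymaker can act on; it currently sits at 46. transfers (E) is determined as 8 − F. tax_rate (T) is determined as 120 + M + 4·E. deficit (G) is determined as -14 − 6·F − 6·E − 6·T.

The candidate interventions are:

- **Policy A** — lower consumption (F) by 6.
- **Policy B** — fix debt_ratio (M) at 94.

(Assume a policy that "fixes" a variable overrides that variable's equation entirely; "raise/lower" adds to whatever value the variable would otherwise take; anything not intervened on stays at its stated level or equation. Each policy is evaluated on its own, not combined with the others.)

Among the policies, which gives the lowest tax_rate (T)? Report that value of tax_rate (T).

31

Policy A (F − 6):
  M = 39
  F = 46 − 6 = 40
  E = 8 − 40 = -32
  T = 120 + 39 + 4·(-32) = 31
Policy B (M := 94):
  M = 94
  F = 46
  E = 8 − 46 = -38
  T = 120 + 94 + 4·(-38) = 62
Comparing — Policy A: T=31, Policy B: T=62. Lowest is 31 (Policy A).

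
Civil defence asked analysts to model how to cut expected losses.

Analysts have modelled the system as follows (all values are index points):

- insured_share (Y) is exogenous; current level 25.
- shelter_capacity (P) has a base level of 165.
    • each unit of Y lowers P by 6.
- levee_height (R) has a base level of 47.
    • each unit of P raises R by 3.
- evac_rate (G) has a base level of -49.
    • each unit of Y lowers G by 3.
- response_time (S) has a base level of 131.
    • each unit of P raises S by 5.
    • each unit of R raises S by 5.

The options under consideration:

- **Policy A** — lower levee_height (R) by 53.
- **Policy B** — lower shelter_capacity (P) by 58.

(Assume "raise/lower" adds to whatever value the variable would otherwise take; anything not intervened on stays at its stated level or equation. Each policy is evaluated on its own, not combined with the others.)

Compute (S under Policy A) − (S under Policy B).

Policy A (R − 53):
  Y = 25
  P = 165 − 6·25 = 15
  R = 47 + 3·15 (−53 from intervention) = 39
  S = 131 + 5·15 + 5·39 = 401
Policy B (P − 58):
  Y = 25
  P = 165 − 6·25 (−58 from intervention) = -43
  R = 47 + 3·(-43) = -82
  S = 131 + 5·(-43) + 5·(-82) = -494
S: 401 − (-494) = 895

895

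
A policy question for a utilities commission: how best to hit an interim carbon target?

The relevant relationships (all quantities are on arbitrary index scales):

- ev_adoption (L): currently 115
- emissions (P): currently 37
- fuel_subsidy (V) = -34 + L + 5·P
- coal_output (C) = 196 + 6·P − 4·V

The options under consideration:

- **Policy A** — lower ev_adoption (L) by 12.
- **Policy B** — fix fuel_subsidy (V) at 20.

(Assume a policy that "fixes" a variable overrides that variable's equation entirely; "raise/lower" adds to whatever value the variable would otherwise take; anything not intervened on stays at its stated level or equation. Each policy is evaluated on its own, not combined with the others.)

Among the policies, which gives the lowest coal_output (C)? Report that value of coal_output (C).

-598

Policy A (L − 12):
  L = 115 − 12 = 103
  P = 37
  V = -34 + 103 + 5·37 = 254
  C = 196 + 6·37 − 4·254 = -598
Policy B (V := 20):
  L = 115
  P = 37
  V = 20
  C = 196 + 6·37 − 4·20 = 338
Comparing — Policy A: C=-598, Policy B: C=338. Lowest is -598 (Policy A).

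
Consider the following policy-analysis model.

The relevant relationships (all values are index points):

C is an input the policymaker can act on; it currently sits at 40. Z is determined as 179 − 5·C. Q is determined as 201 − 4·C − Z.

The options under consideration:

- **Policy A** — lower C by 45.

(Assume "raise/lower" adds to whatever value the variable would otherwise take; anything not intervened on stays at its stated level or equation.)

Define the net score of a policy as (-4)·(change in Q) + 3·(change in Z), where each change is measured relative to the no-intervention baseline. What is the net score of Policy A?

855

Baseline:
  C = 40
  Z = 179 − 5·40 = -21
  Q = 201 − 4·40 − (-21) = 62
Policy A (C − 45):
  C = 40 − 45 = -5
  Z = 179 − 5·(-5) = 204
  Q = 201 − 4·(-5) − 204 = 17
ΔQ = 17 − 62 = -45; ΔZ = 204 − (-21) = 225
Score = (-4)·(-45) + 3·225 = 855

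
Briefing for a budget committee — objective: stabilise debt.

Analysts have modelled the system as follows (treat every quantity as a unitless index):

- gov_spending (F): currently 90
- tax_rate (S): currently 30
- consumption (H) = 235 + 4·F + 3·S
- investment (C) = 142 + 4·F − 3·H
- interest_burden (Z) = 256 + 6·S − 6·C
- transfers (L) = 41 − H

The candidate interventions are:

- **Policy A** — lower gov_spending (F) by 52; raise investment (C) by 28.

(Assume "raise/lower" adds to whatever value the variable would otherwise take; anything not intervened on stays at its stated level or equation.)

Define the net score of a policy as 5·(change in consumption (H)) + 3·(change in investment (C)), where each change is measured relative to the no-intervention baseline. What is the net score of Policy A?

Baseline:
  F = 90
  S = 30
  H = 235 + 4·90 + 3·30 = 685
  C = 142 + 4·90 − 3·685 = -1553
Policy A (F − 52, C + 28):
  F = 90 − 52 = 38
  S = 30
  H = 235 + 4·38 + 3·30 = 477
  C = 142 + 4·38 − 3·477 (+28 from intervention) = -1109
ΔH = 477 − 685 = -208; ΔC = -1109 − (-1553) = 444
Score = 5·(-208) + 3·444 = 292

292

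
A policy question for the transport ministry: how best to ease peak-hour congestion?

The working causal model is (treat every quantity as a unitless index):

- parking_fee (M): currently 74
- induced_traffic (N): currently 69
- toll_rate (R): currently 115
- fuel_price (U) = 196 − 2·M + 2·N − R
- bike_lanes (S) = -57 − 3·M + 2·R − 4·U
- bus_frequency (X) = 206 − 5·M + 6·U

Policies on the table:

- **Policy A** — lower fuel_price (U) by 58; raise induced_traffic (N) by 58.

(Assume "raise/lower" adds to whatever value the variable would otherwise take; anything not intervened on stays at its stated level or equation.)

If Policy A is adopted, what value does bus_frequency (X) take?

610

Policy A (U − 58, N + 58):
  M = 74
  N = 69 + 58 = 127
  R = 115
  U = 196 − 2·74 + 2·127 − 115 (−58 from intervention) = 129
  X = 206 − 5·74 + 6·129 = 610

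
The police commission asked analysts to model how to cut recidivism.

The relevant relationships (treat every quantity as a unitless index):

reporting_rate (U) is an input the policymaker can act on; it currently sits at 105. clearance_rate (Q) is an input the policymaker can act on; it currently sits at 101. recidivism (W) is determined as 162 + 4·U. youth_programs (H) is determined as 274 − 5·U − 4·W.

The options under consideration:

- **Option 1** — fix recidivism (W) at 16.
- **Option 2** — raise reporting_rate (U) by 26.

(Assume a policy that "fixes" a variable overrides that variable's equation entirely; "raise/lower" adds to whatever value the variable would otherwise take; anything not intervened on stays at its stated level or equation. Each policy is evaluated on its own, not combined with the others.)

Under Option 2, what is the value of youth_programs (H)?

Option 2 (U + 26):
  U = 105 + 26 = 131
  W = 162 + 4·131 = 686
  H = 274 − 5·131 − 4·686 = -3125

-3125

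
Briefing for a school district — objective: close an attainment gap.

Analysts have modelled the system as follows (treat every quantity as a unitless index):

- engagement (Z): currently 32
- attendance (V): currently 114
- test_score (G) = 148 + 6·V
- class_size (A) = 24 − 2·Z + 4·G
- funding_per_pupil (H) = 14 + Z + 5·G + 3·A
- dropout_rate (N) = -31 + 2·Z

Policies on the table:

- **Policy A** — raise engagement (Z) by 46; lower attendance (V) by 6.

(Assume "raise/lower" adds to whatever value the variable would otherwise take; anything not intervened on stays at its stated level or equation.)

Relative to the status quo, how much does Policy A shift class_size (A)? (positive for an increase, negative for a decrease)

Baseline:
  Z = 32
  V = 114
  G = 148 + 6·114 = 832
  A = 24 − 2·32 + 4·832 = 3288
Policy A (Z + 46, V − 6):
  Z = 32 + 46 = 78
  V = 114 − 6 = 108
  G = 148 + 6·108 = 796
  A = 24 − 2·78 + 4·796 = 3052
Change in A: 3052 − 3288 = -236

-236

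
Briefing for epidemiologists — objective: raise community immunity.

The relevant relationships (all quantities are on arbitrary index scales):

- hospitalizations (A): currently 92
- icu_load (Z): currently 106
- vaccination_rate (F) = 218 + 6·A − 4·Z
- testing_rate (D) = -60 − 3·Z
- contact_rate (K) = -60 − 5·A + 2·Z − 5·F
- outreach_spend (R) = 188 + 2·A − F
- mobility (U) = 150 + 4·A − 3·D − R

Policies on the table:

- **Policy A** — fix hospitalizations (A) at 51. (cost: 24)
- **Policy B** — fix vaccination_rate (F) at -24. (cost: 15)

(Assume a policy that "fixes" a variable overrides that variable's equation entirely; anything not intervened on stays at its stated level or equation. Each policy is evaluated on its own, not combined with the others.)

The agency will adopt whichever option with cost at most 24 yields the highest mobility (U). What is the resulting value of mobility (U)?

1298

Policy A (A := 51):
  A = 51
  Z = 106
  F = 218 + 6·51 − 4·106 = 100
  D = -60 − 3·106 = -378
  R = 188 + 2·51 − 100 = 190
  U = 150 + 4·51 − 3·(-378) − 190 = 1298
Policy B (F := -24):
  A = 92
  Z = 106
  F = -24
  D = -60 − 3·106 = -378
  R = 188 + 2·92 − (-24) = 396
  U = 150 + 4·92 − 3·(-378) − 396 = 1256
Comparing — Policy A: U=1298, Policy B: U=1256. Highest is 1298 (Policy A).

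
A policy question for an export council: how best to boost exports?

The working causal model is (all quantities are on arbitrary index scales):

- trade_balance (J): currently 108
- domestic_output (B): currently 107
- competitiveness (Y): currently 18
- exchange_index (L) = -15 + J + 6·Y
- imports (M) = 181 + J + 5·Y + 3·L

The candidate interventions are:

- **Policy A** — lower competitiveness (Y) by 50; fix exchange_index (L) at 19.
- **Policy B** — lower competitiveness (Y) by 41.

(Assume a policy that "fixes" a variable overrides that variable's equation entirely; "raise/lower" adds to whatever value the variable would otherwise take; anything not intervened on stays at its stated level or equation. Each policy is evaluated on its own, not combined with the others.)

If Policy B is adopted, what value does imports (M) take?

Policy B (Y − 41):
  J = 108
  Y = 18 − 41 = -23
  L = -15 + 108 + 6·(-23) = -45
  M = 181 + 108 + 5·(-23) + 3·(-45) = 39

39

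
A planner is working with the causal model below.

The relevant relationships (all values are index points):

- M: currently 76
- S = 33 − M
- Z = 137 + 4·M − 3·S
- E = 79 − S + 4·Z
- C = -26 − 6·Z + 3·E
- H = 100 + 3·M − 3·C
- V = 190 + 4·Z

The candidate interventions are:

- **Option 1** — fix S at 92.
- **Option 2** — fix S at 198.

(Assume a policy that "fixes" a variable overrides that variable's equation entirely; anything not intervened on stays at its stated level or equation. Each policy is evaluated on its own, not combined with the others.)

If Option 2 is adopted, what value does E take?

-731

Option 2 (S := 198):
  M = 76
  S = 198
  Z = 137 + 4·76 − 3·198 = -153
  E = 79 − 198 + 4·(-153) = -731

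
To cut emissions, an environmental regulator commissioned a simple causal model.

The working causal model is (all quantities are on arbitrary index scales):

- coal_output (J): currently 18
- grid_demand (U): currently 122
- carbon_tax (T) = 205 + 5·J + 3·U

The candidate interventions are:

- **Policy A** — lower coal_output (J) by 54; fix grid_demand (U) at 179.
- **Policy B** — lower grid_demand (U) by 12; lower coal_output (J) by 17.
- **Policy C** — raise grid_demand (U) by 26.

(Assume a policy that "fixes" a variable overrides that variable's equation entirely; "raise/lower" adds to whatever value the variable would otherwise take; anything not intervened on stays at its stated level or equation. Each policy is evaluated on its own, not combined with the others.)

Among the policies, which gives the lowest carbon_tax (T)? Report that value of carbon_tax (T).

Policy A (J − 54, U := 179):
  J = 18 − 54 = -36
  U = 179
  T = 205 + 5·(-36) + 3·179 = 562
Policy B (U − 12, J − 17):
  J = 18 − 17 = 1
  U = 122 − 12 = 110
  T = 205 + 5·1 + 3·110 = 540
Policy C (U + 26):
  J = 18
  U = 122 + 26 = 148
  T = 205 + 5·18 + 3·148 = 739
Comparing — Policy A: T=562, Policy B: T=540, Policy C: T=739. Lowest is 540 (Policy B).

540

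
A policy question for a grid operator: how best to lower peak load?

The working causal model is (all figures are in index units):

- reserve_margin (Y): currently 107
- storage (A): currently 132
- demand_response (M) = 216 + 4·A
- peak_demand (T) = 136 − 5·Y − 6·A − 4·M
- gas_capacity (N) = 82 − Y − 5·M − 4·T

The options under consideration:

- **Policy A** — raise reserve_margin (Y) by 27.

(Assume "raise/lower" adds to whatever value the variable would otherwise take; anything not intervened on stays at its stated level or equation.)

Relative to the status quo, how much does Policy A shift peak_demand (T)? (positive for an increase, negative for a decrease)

Baseline:
  Y = 107
  A = 132
  M = 216 + 4·132 = 744
  T = 136 − 5·107 − 6·132 − 4·744 = -4167
Policy A (Y + 27):
  Y = 107 + 27 = 134
  A = 132
  M = 216 + 4·132 = 744
  T = 136 − 5·134 − 6·132 − 4·744 = -4302
Change in T: -4302 − (-4167) = -135

-135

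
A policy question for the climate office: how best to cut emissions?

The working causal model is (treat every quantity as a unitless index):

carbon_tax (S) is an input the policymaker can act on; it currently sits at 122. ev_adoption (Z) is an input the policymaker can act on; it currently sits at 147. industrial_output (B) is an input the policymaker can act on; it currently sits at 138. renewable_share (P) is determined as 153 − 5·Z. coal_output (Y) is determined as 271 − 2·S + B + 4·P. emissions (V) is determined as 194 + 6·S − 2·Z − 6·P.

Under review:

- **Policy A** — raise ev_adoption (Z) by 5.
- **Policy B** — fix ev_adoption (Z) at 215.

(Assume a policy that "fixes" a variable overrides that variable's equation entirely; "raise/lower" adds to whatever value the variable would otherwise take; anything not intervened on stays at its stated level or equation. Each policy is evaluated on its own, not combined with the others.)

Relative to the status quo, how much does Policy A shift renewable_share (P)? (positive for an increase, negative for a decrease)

Baseline:
  Z = 147
  P = 153 − 5·147 = -582
Policy A (Z + 5):
  Z = 147 + 5 = 152
  P = 153 − 5·152 = -607
Change in P: -607 − (-582) = -25

-25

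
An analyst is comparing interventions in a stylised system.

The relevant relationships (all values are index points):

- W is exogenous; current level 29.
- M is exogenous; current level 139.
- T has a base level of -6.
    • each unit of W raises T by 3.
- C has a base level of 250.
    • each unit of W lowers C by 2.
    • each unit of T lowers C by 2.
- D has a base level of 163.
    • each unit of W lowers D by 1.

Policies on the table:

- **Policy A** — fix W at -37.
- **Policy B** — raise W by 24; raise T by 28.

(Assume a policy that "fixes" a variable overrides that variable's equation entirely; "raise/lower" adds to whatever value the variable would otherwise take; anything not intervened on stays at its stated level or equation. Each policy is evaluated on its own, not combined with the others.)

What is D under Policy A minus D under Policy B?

90

Policy A (W := -37):
  W = -37
  D = 163 − (-37) = 200
Policy B (W + 24, T + 28):
  W = 29 + 24 = 53
  D = 163 − 53 = 110
D: 200 − 110 = 90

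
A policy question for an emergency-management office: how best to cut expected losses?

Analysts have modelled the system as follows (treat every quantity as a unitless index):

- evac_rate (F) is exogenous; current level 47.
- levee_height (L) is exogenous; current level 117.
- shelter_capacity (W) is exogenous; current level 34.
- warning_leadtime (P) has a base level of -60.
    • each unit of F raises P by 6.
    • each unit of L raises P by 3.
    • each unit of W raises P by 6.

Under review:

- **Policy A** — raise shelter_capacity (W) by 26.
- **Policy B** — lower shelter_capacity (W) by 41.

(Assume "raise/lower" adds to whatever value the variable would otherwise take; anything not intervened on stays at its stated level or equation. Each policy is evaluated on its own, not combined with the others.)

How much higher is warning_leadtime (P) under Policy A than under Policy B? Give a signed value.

Policy A (W + 26):
  F = 47
  L = 117
  W = 34 + 26 = 60
  P = -60 + 6·47 + 3·117 + 6·60 = 933
Policy B (W − 41):
  F = 47
  L = 117
  W = 34 − 41 = -7
  P = -60 + 6·47 + 3·117 + 6·(-7) = 531
P: 933 − 531 = 402

402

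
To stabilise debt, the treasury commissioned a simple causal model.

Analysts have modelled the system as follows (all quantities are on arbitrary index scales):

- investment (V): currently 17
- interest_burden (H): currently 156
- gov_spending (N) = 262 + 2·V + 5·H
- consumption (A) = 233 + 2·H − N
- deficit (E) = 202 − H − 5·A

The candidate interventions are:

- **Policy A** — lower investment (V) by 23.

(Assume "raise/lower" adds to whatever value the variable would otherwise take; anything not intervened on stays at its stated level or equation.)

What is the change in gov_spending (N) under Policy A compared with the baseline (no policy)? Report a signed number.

Baseline:
  V = 17
  H = 156
  N = 262 + 2·17 + 5·156 = 1076
Policy A (V − 23):
  V = 17 − 23 = -6
  H = 156
  N = 262 + 2·(-6) + 5·156 = 1030
Change in N: 1030 − 1076 = -46

-46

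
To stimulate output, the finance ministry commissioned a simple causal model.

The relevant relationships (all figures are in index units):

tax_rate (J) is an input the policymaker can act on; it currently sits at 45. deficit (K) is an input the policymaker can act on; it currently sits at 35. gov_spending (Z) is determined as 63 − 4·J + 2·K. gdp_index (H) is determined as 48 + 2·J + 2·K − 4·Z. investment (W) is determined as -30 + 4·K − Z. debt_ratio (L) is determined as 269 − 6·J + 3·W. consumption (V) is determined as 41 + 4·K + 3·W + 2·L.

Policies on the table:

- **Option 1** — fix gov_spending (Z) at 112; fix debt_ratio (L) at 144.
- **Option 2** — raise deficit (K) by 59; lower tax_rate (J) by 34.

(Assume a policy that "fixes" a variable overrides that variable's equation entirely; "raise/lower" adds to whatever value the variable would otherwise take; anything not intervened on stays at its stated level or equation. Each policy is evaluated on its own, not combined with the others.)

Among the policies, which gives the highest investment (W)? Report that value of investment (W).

Option 1 (Z := 112, L := 144):
  J = 45
  K = 35
  Z = 112
  W = -30 + 4·35 − 112 = -2
Option 2 (K + 59, J − 34):
  J = 45 − 34 = 11
  K = 35 + 59 = 94
  Z = 63 − 4·11 + 2·94 = 207
  W = -30 + 4·94 − 207 = 139
Comparing — Option 1: W=-2, Option 2: W=139. Highest is 139 (Option 2).

139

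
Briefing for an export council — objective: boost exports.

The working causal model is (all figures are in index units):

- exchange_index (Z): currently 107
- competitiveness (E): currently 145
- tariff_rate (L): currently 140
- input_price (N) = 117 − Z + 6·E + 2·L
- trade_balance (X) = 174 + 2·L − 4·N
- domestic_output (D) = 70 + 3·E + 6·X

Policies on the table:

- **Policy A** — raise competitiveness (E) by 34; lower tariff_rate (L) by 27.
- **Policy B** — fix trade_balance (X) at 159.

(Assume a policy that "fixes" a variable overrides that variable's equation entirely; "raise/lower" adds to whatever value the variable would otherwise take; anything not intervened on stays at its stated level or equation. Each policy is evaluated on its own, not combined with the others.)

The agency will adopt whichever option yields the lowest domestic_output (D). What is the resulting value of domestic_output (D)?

Policy A (E + 34, L − 27):
  Z = 107
  E = 145 + 34 = 179
  L = 140 − 27 = 113
  N = 117 − 107 + 6·179 + 2·113 = 1310
  X = 174 + 2·113 − 4·1310 = -4840
  D = 70 + 3·179 + 6·(-4840) = -28433
Policy B (X := 159):
  Z = 107
  E = 145
  L = 140
  N = 117 − 107 + 6·145 + 2·140 = 1160
  X = 159
  D = 70 + 3·145 + 6·159 = 1459
Comparing — Policy A: D=-28433, Policy B: D=1459. Lowest is -28433 (Policy A).

-28433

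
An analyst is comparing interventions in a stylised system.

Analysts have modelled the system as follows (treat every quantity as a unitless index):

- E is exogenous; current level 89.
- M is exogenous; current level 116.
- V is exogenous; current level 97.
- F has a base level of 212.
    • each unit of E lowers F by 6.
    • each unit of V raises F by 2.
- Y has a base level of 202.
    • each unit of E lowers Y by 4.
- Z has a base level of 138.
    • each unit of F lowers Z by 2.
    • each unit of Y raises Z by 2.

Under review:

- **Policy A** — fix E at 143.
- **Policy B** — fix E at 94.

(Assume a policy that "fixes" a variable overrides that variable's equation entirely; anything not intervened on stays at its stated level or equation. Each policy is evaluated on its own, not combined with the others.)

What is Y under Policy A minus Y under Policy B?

-196

Policy A (E := 143):
  E = 143
  Y = 202 − 4·143 = -370
Policy B (E := 94):
  E = 94
  Y = 202 − 4·94 = -174
Y: -370 − (-174) = -196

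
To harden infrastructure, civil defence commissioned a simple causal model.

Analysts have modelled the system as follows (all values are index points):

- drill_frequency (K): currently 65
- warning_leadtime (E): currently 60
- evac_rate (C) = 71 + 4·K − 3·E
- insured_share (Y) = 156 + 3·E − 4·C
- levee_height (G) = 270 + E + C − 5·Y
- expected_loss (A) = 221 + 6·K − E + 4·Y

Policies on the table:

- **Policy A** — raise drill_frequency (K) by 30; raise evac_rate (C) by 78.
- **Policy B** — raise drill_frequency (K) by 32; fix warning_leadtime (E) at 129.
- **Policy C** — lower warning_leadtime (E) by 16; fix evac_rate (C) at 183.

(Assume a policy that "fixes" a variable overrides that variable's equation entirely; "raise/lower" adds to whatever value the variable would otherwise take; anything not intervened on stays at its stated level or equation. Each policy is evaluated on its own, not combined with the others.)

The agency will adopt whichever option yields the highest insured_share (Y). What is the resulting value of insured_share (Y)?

Policy A (K + 30, C + 78):
  K = 65 + 30 = 95
  E = 60
  C = 71 + 4·95 − 3·60 (+78 from intervention) = 349
  Y = 156 + 3·60 − 4·349 = -1060
Policy B (K + 32, E := 129):
  K = 65 + 32 = 97
  E = 129
  C = 71 + 4·97 − 3·129 = 72
  Y = 156 + 3·129 − 4·72 = 255
Policy C (E − 16, C := 183):
  K = 65
  E = 60 − 16 = 44
  C = 183
  Y = 156 + 3·44 − 4·183 = -444
Comparing — Policy A: Y=-1060, Policy B: Y=255, Policy C: Y=-444. Highest is 255 (Policy B).

255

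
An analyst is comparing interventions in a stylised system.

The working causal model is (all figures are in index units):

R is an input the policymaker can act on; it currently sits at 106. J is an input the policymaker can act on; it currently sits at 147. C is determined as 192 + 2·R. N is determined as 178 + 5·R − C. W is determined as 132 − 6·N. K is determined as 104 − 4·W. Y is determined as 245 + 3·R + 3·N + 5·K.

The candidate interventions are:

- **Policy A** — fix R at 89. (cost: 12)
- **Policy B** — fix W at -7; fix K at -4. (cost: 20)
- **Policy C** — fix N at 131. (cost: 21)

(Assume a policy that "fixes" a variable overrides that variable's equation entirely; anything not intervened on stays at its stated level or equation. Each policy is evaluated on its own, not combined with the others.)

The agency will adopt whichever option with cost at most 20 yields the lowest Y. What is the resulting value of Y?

Policy A (R := 89):
  R = 89
  C = 192 + 2·89 = 370
  N = 178 + 5·89 − 370 = 253
  W = 132 − 6·253 = -1386
  K = 104 − 4·(-1386) = 5648
  Y = 245 + 3·89 + 3·253 + 5·5648 = 29511
Policy B (W := -7, K := -4):
  R = 106
  C = 192 + 2·106 = 404
  N = 178 + 5·106 − 404 = 304
  W = -7
  K = -4
  Y = 245 + 3·106 + 3·304 + 5·(-4) = 1455
Comparing — Policy A: Y=29511, Policy B: Y=1455. Lowest is 1455 (Policy B).

1455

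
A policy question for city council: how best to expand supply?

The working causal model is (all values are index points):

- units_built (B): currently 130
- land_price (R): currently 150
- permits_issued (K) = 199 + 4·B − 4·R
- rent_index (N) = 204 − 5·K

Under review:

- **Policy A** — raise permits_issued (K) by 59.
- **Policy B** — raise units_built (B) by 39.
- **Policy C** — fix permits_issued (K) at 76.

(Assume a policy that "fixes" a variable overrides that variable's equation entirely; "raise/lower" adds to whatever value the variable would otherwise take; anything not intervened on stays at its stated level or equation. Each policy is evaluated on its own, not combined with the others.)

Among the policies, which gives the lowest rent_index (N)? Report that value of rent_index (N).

-1171

Policy A (K + 59):
  B = 130
  R = 150
  K = 199 + 4·130 − 4·150 (+59 from intervention) = 178
  N = 204 − 5·178 = -686
Policy B (B + 39):
  B = 130 + 39 = 169
  R = 150
  K = 199 + 4·169 − 4·150 = 275
  N = 204 − 5·275 = -1171
Policy C (K := 76):
  B = 130
  R = 150
  K = 76
  N = 204 − 5·76 = -176
Comparing — Policy A: N=-686, Policy B: N=-1171, Policy C: N=-176. Lowest is -1171 (Policy B).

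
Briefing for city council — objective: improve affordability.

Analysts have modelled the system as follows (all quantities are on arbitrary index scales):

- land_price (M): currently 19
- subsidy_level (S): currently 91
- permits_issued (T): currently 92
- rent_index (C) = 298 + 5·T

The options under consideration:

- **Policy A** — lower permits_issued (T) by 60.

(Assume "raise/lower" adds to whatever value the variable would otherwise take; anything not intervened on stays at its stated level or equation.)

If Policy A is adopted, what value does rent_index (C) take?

458

Policy A (T − 60):
  T = 92 − 60 = 32
  C = 298 + 5·32 = 458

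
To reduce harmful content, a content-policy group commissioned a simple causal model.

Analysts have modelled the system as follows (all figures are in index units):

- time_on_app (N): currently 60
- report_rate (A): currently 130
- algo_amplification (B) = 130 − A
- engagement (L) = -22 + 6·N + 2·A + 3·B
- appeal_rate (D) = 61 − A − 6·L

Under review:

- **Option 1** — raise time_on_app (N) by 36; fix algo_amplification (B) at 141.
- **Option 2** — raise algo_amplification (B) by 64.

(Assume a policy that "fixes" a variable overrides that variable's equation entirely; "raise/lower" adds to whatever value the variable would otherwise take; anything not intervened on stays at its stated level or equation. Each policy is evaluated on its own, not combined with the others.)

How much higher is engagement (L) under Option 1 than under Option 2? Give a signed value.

447

Option 1 (N + 36, B := 141):
  N = 60 + 36 = 96
  A = 130
  B = 141
  L = -22 + 6·96 + 2·130 + 3·141 = 1237
Option 2 (B + 64):
  N = 60
  A = 130
  B = 130 − 130 (+64 from intervention) = 64
  L = -22 + 6·60 + 2·130 + 3·64 = 790
L: 1237 − 790 = 447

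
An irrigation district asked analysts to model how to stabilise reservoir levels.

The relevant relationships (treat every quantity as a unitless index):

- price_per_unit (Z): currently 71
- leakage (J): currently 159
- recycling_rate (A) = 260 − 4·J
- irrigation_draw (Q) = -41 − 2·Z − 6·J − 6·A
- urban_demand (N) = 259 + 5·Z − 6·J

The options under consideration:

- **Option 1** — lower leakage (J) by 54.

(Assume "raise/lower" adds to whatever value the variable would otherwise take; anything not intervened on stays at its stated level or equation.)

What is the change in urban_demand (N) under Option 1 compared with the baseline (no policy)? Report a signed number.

Baseline:
  Z = 71
  J = 159
  N = 259 + 5·71 − 6·159 = -340
Option 1 (J − 54):
  Z = 71
  J = 159 − 54 = 105
  N = 259 + 5·71 − 6·105 = -16
Change in N: -16 − (-340) = 324

324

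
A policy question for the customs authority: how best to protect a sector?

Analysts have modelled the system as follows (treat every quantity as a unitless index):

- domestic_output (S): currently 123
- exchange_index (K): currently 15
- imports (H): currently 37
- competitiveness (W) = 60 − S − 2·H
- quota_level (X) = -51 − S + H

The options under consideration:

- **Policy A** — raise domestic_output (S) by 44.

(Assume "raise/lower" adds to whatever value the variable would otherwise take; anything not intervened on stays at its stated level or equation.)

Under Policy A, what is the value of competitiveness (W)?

Policy A (S + 44):
  S = 123 + 44 = 167
  H = 37
  W = 60 − 167 − 2·37 = -181

-181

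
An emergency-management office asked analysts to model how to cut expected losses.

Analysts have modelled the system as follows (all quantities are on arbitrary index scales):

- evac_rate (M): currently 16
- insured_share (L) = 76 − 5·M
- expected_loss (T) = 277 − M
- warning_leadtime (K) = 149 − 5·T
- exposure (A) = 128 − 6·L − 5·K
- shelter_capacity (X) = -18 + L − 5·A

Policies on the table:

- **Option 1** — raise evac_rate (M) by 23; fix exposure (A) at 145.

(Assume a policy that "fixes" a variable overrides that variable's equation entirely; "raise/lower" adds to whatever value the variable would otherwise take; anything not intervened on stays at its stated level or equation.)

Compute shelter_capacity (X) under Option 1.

Option 1 (M + 23, A := 145):
  M = 16 + 23 = 39
  L = 76 − 5·39 = -119
  T = 277 − 39 = 238
  K = 149 − 5·238 = -1041
  A = 145
  X = -18 + (-119) − 5·145 = -862

-862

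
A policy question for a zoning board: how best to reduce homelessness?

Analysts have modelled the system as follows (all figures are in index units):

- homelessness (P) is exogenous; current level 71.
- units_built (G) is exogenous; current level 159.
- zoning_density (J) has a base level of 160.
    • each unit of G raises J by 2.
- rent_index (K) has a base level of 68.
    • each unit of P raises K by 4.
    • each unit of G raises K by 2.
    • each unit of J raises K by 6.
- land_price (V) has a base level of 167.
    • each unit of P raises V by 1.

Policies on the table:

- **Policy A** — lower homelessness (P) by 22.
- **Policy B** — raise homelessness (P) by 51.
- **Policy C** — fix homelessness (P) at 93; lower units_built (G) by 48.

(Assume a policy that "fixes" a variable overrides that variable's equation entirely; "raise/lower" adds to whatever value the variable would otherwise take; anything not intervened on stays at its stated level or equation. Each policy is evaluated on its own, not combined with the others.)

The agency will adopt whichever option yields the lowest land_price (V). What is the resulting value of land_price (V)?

216

Policy A (P − 22):
  P = 71 − 22 = 49
  V = 167 + 49 = 216
Policy B (P + 51):
  P = 71 + 51 = 122
  V = 167 + 122 = 289
Policy C (P := 93, G − 48):
  P = 93
  V = 167 + 93 = 260
Comparing — Policy A: V=216, Policy B: V=289, Policy C: V=260. Lowest is 216 (Policy A).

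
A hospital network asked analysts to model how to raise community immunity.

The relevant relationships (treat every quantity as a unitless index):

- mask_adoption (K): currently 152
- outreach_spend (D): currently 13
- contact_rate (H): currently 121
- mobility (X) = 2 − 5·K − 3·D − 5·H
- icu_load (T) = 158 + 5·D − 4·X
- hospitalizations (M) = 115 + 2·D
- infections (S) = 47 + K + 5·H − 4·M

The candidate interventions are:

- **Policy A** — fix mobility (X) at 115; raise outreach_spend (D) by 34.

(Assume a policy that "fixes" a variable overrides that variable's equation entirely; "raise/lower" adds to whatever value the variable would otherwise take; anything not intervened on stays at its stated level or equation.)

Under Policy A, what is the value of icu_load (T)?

Policy A (X := 115, D + 34):
  K = 152
  D = 13 + 34 = 47
  H = 121
  X = 115
  T = 158 + 5·47 − 4·115 = -67

-67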